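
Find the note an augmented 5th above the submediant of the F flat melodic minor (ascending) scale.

A

The submediant of Fb melodic minor (ascending) is Db.
An augmented fifth (8 semitones) above Db lands on the letter A, giving A.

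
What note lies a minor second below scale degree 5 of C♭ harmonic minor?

F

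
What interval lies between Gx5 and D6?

doubly diminished fifth

Counting letters G–A–B–C–D gives a fifth.
G##→D = 5 semitones, 2 narrower than the perfect fifth (7), so doubly diminished.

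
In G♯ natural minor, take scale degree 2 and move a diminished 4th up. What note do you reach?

Scale degree 2 of G# natural minor is A#.
A diminished fourth (4 semitones) above A# lands on the letter D, giving D.

D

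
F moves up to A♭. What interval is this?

minor third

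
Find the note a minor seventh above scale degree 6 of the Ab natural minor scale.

Scale degree 6 of Ab natural minor is Fb.
A minor seventh (10 semitones) above Fb lands on the letter E, giving Ebb.

Ebb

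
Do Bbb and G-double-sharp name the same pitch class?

Bbb = pitch class 9 and G## = pitch class 9 — the same pitch class, so they are enharmonic equivalents.

Yes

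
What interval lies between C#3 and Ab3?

diminished sixth

The letter names run C→A, a span of 5 letter steps, so the interval is some kind of sixth.
C# to Ab is 7 semitones. A major sixth is 9, so 7 makes it diminished.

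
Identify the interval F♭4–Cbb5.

diminished fifth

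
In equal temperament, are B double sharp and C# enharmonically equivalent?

B## = pitch class 1 and C# = pitch class 1 — the same pitch class, so they are enharmonic equivalents.

Yes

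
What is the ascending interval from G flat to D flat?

perfect fifth

Counting letters G–A–B–C–D gives a fifth.
Gb→Db = 7 semitones, exactly the perfect fifth.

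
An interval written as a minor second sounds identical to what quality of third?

doubly diminished

A minor second spans 1 semitone.
A third spanning 1 semitone is doubly diminished (the major third is 4).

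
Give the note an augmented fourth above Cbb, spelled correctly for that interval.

Fb

A fourth above C lands on the letter F.
An augmented fourth spans 6 semitones, so Cbb moves to pitch class 4. On the letter F that is Fb.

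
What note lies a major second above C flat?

A second above C lands on the letter D.
A major second spans 2 semitones, so Cb moves to pitch class 1. On the letter D that is Db.

Db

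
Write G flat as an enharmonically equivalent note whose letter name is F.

Gb is pitch class 6. The letter F alone is pitch class 5.
To reach pitch class 6 from F requires an offset of +1 semitone, i.e. sharp: F#.

F#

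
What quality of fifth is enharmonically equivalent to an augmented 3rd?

An augmented third spans 5 semitones.
A fifth spanning 5 semitones is doubly diminished (the perfect fifth is 7).

doubly diminished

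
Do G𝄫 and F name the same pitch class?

Gbb is pitch class 5; F is pitch class 5.
All spellings map to pitch class 5, so they are enharmonically equivalent.

Yes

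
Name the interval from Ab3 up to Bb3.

major second

Counting letters A–B gives a second.
Ab→Bb = 2 semitones, exactly the major second.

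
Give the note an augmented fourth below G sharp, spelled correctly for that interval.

G down a perfect fourth is D, so the target letter is D.
From G#, an augmented fourth is 6 semitones down: D.

D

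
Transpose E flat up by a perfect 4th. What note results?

Ab

E up a perfect fourth is A, so the target letter is A.
From Eb, a perfect fourth is 5 semitones up: Ab.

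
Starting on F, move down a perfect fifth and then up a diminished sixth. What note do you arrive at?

Gbb

A perfect fifth down from F is Bb (letter B, 7 semitones down).
A diminished sixth up from Bb is Gbb (letter G, 7 semitones up).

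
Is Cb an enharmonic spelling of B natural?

Cb = pitch class 11 and B = pitch class 11 — the same pitch class, so they are enharmonic equivalents.

Yes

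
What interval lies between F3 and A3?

major third

Counting letters F–G–A gives a third.
F→A = 4 semitones, exactly the major third.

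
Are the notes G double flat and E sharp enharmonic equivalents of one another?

Yes

Gbb = pitch class 5 and E# = pitch class 5 — the same pitch class, so they are enharmonic equivalents.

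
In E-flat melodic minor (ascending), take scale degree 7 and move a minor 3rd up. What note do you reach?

Scale degree 7 of Eb melodic minor (ascending) is D.
A minor third (3 semitones) above D lands on the letter F, giving F.

F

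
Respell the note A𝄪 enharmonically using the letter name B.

B

Plain B sits at the same pitch as A##, so on the letter B the same pitch needs a natural: B.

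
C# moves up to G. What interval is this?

Counting letters C–D–E–F–G gives a fifth.
C#→G = 6 semitones, 1 narrower than the perfect fifth (7), so diminished.

diminished fifth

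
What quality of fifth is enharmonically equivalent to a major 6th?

doubly augmented

A major sixth spans 9 semitones.
A fifth spanning 9 semitones is doubly augmented (the perfect fifth is 7).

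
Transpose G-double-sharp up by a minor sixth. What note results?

E#

A sixth above G lands on the letter E.
A minor sixth spans 8 semitones, so G## moves to pitch class 5. On the letter E that is E#.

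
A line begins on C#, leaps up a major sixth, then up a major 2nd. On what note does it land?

A major sixth up from C# is A# (letter A, 9 semitones up).
A major second up from A# is B# (letter B, 2 semitones up).

B#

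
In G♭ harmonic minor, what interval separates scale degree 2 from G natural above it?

Scale degree 2 of Gb harmonic minor is Ab.
Ab up to G: letters A→G make it a seventh; 11 semitones makes it major.

major seventh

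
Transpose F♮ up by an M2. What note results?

A second above F lands on the letter G.
A major second spans 2 semitones, so F moves to pitch class 7. On the letter G that is G.

G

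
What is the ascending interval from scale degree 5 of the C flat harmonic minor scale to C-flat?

perfect fourth

Scale degree 5 of Cb harmonic minor is Gb.
Gb up to Cb: letters G→C make it a fourth; 5 semitones makes it perfect.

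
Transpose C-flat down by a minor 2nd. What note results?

Bb

A second below C lands on the letter B.
A minor second spans 1 semitone, so Cb moves to pitch class 10. On the letter B that is Bb.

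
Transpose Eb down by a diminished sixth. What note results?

G#

A sixth below E lands on the letter G.
A diminished sixth spans 7 semitones, so Eb moves to pitch class 8. On the letter G that is G#.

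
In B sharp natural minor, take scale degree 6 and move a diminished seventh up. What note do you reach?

F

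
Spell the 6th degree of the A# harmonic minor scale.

Degree 6 takes the letter 5 steps above A, which is F.
In harmonic minor, degree 6 sits 8 semitones above the tonic. A# + 8 semitones is pitch class 6, spelled on F as F#.

F#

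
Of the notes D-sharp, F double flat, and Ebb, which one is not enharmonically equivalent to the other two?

Ebb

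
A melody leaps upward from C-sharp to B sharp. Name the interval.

major seventh

Counting letters C–D–E–F–G–A–B gives a seventh.
C#→B# = 11 semitones, exactly the major seventh.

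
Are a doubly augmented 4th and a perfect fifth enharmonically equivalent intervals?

Yes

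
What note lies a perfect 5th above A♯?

E#

A fifth above A lands on the letter E.
A perfect fifth spans 7 semitones, so A# moves to pitch class 5. On the letter E that is E#.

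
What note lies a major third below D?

D down a major third is Bb, so the target letter is B.
From D, a major third is 4 semitones down: Bb.

Bb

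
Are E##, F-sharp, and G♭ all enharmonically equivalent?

E## is pitch class 6; F# is pitch class 6; Gb is pitch class 6.
All spellings map to pitch class 6, so they are enharmonically equivalent.

Yes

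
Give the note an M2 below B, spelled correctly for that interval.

A

A second below B lands on the letter A.
A major second spans 2 semitones, so B moves to pitch class 9. On the letter A that is A.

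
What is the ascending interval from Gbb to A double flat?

major second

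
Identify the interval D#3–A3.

The letter names run D→A, a span of 4 letter steps, so the interval is some kind of fifth.
D# to A is 6 semitones. A perfect fifth is 7, so 6 makes it diminished.

diminished fifth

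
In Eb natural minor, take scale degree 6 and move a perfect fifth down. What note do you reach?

Scale degree 6 of Eb natural minor is Cb.
A perfect fifth (7 semitones) below Cb lands on the letter F, giving Fb.

Fb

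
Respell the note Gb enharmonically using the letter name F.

Gb is pitch class 6. The letter F alone is pitch class 5.
To reach pitch class 6 from F requires an offset of +1 semitone, i.e. sharp: F#.

F#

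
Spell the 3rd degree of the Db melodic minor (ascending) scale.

Degree 3 takes the letter 2 steps above D, which is F.
In melodic minor (ascending), degree 3 sits 3 semitones above the tonic. Db + 3 semitones is pitch class 4, spelled on F as Fb.

Fb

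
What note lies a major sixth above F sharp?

D#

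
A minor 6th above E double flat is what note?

E up a major sixth is C#, so the target letter is C.
From Ebb, a minor sixth is 8 semitones up: Cbb.

Cbb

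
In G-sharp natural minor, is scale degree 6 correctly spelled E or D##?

E

Each scale degree takes a distinct letter name. Degree 6 of a scale on G must use the letter E.
E and D## are enharmonically the same pitch, but only E uses the letter E, so it is the correct spelling here.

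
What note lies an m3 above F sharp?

A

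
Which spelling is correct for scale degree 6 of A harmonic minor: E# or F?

Each scale degree takes a distinct letter name. Degree 6 of a scale on A must use the letter F.
F and E# are enharmonically the same pitch, but only F uses the letter F, so it is the correct spelling here.

F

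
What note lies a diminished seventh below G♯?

G down a major seventh is Ab, so the target letter is A.
From G#, a diminished seventh is 9 semitones down: A##.

A##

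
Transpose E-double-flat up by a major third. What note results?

Gb

E up a major third is G#, so the target letter is G.
From Ebb, a major third is 4 semitones up: Gb.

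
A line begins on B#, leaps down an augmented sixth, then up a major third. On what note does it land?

F#

An augmented sixth down from B# is D (letter D, 10 semitones down).
A major third up from D is F# (letter F, 4 semitones up).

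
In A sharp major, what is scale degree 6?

F##

The A# major scale runs A# B# C## D# E# F## G##.
Degree 6 is F##.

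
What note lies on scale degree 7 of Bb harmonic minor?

A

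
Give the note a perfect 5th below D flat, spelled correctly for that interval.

Gb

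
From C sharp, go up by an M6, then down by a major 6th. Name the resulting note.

C#

A major sixth up from C# is A# (letter A, 9 semitones up).
A major sixth down from A# is C# (letter C, 9 semitones down).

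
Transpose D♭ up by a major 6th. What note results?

D up a major sixth is B, so the target letter is B.
From Db, a major sixth is 9 semitones up: Bb.

Bb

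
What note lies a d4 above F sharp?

Bb

F up a perfect fourth is Bb, so the target letter is B.
From F#, a diminished fourth is 4 semitones up: Bb.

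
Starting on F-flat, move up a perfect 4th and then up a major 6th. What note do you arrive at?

Gb

A perfect fourth up from Fb is Bbb (letter B, 5 semitones up).
A major sixth up from Bbb is Gb (letter G, 9 semitones up).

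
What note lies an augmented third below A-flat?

Fbb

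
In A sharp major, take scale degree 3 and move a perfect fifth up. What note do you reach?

Scale degree 3 of A# major is C##.
A perfect fifth (7 semitones) above C## lands on the letter G, giving G##.

G##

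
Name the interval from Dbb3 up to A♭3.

augmented fifth

Counting letters D–E–F–G–A gives a fifth.
Dbb→Ab = 8 semitones, 1 wider than the perfect fifth (7), so augmented.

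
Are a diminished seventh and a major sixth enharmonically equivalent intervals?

A diminished seventh spans 9 semitones; a major sixth spans 9.
They are enharmonically equivalent.

Yes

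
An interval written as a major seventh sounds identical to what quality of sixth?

A major seventh spans 11 semitones.
A sixth spanning 11 semitones is doubly augmented (the major sixth is 9).

doubly augmented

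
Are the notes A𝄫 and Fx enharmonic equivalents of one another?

Yes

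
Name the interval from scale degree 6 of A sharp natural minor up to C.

diminished fifth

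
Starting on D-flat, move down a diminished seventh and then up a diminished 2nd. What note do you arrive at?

Fb

A diminished seventh down from Db is E (letter E, 9 semitones down).
A diminished second up from E is Fb (letter F, 0 semitones up).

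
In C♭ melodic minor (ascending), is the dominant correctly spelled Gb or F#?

Each scale degree takes a distinct letter name. Degree 5 of a scale on C must use the letter G.
Gb and F# are enharmonically the same pitch, but only Gb uses the letter G, so it is the correct spelling here.

Gb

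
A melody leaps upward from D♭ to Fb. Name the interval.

Counting letters D–E–F gives a third.
Db→Fb = 3 semitones, 1 narrower than the major third (4), so minor.

minor third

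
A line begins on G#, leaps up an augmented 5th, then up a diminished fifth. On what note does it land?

A#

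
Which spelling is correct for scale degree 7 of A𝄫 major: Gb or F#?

Gb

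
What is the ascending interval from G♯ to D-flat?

The letter names run G→D, a span of 4 letter steps, so the interval is some kind of fifth.
G# to Db is 5 semitones. A perfect fifth is 7, so 5 makes it doubly diminished.

doubly diminished fifth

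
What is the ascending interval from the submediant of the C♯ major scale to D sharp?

The submediant of C# major is A#.
A# up to D#: letters A→D make it a fourth; 5 semitones makes it perfect.

perfect fourth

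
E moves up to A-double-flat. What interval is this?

doubly diminished fourth

The letter names run E→A, a span of 3 letter steps, so the interval is some kind of fourth.
E to Abb is 3 semitones. A perfect fourth is 5, so 3 makes it doubly diminished.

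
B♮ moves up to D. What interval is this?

minor third

Counting letters B–C–D gives a third.
B→D = 3 semitones, 1 narrower than the major third (4), so minor.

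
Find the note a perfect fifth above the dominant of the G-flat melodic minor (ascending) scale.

Ab

The dominant of Gb melodic minor (ascending) is Db.
A perfect fifth (7 semitones) above Db lands on the letter A, giving Ab.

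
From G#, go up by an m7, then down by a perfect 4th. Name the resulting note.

C#

A minor seventh up from G# is F# (letter F, 10 semitones up).
A perfect fourth down from F# is C# (letter C, 5 semitones down).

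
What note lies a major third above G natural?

B

G up a major third is B, so the target letter is B.
From G, a major third is 4 semitones up: B.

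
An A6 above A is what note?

F##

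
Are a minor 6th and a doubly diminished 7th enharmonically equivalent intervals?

A minor sixth spans 8 semitones; a doubly diminished seventh spans 8.
They are enharmonically equivalent.

Yes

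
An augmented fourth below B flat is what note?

Fb

A fourth below B lands on the letter F.
An augmented fourth spans 6 semitones, so Bb moves to pitch class 4. On the letter F that is Fb.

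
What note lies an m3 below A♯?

A down a major third is F, so the target letter is F.
From A#, a minor third is 3 semitones down: F##.

F##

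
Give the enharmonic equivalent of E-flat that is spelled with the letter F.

Fbb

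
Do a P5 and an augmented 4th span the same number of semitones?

A perfect fifth spans 7 semitones; an augmented fourth spans 6.
The spans differ, so they are not enharmonic equivalents.

No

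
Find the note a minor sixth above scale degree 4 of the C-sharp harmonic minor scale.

D

Scale degree 4 of C# harmonic minor is F#.
A minor sixth (8 semitones) above F# lands on the letter D, giving D.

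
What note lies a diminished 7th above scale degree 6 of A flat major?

Scale degree 6 of Ab major is F.
A diminished seventh (9 semitones) above F lands on the letter E, giving Ebb.

Ebb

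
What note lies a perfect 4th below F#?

A fourth below F lands on the letter C.
A perfect fourth spans 5 semitones, so F# moves to pitch class 1. On the letter C that is C#.

C#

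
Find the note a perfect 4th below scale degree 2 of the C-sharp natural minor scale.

Scale degree 2 of C# natural minor is D#.
A perfect fourth (5 semitones) below D# lands on the letter A, giving A#.

A#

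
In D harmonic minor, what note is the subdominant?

G

Degree 4 takes the letter 3 steps above D, which is G.
In harmonic minor, degree 4 sits 5 semitones above the tonic. D + 5 semitones is pitch class 7, spelled on G as G.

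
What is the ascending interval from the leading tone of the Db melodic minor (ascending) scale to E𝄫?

diminished third

The leading tone of Db melodic minor (ascending) is C.
C up to Ebb: letters C→E make it a third; 2 semitones makes it diminished.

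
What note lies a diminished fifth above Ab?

Ebb

A fifth above A lands on the letter E.
A diminished fifth spans 6 semitones, so Ab moves to pitch class 2. On the letter E that is Ebb.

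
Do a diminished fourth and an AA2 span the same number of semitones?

A diminished fourth spans 4 semitones; a doubly augmented second spans 4.
They are enharmonically equivalent.

Yes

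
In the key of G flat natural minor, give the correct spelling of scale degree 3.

The Gb natural minor scale runs Gb Ab Bbb Cb Db Ebb Fb.
Degree 3 is Bbb.

Bbb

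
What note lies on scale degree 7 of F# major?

Degree 7 takes the letter 6 steps above F, which is E.
In major, degree 7 sits 11 semitones above the tonic. F# + 11 semitones is pitch class 5, spelled on E as E#.

E#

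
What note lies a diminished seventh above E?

E up a major seventh is D#, so the target letter is D.
From E, a diminished seventh is 9 semitones up: Db.

Db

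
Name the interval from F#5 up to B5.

perfect fourth

Counting letters F–G–A–B gives a fourth.
F#→B = 5 semitones, exactly the perfect fourth.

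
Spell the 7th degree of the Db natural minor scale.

Cb

Degree 7 takes the letter 6 steps above D, which is C.
In natural minor, degree 7 sits 10 semitones above the tonic. Db + 10 semitones is pitch class 11, spelled on C as Cb.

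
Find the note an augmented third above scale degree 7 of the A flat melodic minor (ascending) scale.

Scale degree 7 of Ab melodic minor (ascending) is G.
An augmented third (5 semitones) above G lands on the letter B, giving B#.

B#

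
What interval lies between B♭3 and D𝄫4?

diminished third

Counting letters B–C–D gives a third.
Bb→Dbb = 2 semitones, 2 narrower than the major third (4), so diminished.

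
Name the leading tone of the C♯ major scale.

The C# major scale runs C# D# E# F# G# A# B#.
Degree 7 is B#.

B#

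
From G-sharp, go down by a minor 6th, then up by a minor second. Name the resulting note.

C#

A minor sixth down from G# is B# (letter B, 8 semitones down).
A minor second up from B# is C# (letter C, 1 semitone up).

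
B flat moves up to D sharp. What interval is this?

Counting letters B–C–D gives a third.
Bb→D# = 5 semitones, 1 wider than the major third (4), so augmented.

augmented third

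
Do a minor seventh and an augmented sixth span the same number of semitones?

A minor seventh spans 10 semitones; an augmented sixth spans 10.
They are enharmonically equivalent.

Yes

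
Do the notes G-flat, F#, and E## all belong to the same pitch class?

Gb = pitch class 6 and F# = pitch class 6 and E## = pitch class 6 — the same pitch class, so they are enharmonic equivalents.

Yes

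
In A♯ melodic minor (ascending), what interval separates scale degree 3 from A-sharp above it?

Scale degree 3 of A# melodic minor (ascending) is C#.
C# up to A#: letters C→A make it a sixth; 9 semitones makes it major.

major sixth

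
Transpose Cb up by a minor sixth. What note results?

C up a major sixth is A, so the target letter is A.
From Cb, a minor sixth is 8 semitones up: Abb.

Abb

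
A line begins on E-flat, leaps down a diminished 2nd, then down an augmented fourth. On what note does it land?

A

A diminished second down from Eb is D# (letter D, 0 semitones down).
An augmented fourth down from D# is A (letter A, 6 semitones down).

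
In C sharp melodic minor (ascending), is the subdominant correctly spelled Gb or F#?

Each scale degree takes a distinct letter name. Degree 4 of a scale on C must use the letter F.
F# and Gb are enharmonically the same pitch, but only F# uses the letter F, so it is the correct spelling here.

F#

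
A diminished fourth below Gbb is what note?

Db

A fourth below G lands on the letter D.
A diminished fourth spans 4 semitones, so Gbb moves to pitch class 1. On the letter D that is Db.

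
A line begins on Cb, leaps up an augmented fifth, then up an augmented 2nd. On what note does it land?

A#

An augmented fifth up from Cb is G (letter G, 8 semitones up).
An augmented second up from G is A# (letter A, 3 semitones up).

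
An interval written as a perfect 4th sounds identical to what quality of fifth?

A perfect fourth spans 5 semitones.
A fifth spanning 5 semitones is doubly diminished (the perfect fifth is 7).

doubly diminished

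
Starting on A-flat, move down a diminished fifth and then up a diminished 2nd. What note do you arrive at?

Ebb

A diminished fifth down from Ab is D (letter D, 6 semitones down).
A diminished second up from D is Ebb (letter E, 0 semitones up).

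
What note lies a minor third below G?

E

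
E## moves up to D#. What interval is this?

diminished seventh

Counting letters E–F–G–A–B–C–D gives a seventh.
E##→D# = 9 semitones, 2 narrower than the major seventh (11), so diminished.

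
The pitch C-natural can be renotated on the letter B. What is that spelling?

C is pitch class 0. The letter B alone is pitch class 11.
To reach pitch class 0 from B requires an offset of +1 semitone, i.e. sharp: B#.

B#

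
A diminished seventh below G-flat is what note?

A seventh below G lands on the letter A.
A diminished seventh spans 9 semitones, so Gb moves to pitch class 9. On the letter A that is A.

A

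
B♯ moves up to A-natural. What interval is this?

Counting letters B–C–D–E–F–G–A gives a seventh.
B#→A = 9 semitones, 2 narrower than the major seventh (11), so diminished.

diminished seventh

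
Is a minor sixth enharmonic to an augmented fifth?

Yes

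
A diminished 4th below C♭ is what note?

G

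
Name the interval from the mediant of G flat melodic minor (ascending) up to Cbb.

The mediant of Gb melodic minor (ascending) is Bbb.
Bbb up to Cbb: letters B→C make it a second; 1 semitone makes it minor.

minor second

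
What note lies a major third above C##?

A third above C lands on the letter E.
A major third spans 4 semitones, so C## moves to pitch class 6. On the letter E that is E##.

E##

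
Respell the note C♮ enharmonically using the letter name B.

B#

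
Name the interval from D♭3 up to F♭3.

The letter names run D→F, a span of 2 letter steps, so the interval is some kind of third.
Db to Fb is 3 semitones. A major third is 4, so 3 makes it minor.

minor third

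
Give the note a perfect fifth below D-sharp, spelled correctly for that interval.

D down a perfect fifth is G, so the target letter is G.
From D#, a perfect fifth is 7 semitones down: G#.

G#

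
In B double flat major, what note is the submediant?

Degree 6 takes the letter 5 steps above B, which is G.
In major, degree 6 sits 9 semitones above the tonic. Bbb + 9 semitones is pitch class 6, spelled on G as Gb.

Gb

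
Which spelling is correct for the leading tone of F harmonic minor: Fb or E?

Each scale degree takes a distinct letter name. Degree 7 of a scale on F must use the letter E.
E and Fb are enharmonically the same pitch, but only E uses the letter E, so it is the correct spelling here.

E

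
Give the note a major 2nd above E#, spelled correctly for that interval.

F##

E up a major second is F#, so the target letter is F.
From E#, a major second is 2 semitones up: F##.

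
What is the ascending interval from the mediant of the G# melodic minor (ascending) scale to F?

diminished fifth

The mediant of G# melodic minor (ascending) is B.
B up to F: letters B→F make it a fifth; 6 semitones makes it diminished.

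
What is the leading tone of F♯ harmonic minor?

Degree 7 takes the letter 6 steps above F, which is E.
In harmonic minor, degree 7 sits 11 semitones above the tonic. F# + 11 semitones is pitch class 5, spelled on E as E#.

E#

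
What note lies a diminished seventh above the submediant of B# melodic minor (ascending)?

The submediant of B# melodic minor (ascending) is G##.
A diminished seventh (9 semitones) above G## lands on the letter F, giving F#.

F#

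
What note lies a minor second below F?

E

A second below F lands on the letter E.
A minor second spans 1 semitone, so F moves to pitch class 4. On the letter E that is E.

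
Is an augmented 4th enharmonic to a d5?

Yes

An augmented fourth spans 6 semitones; a diminished fifth spans 6.
They are enharmonically equivalent.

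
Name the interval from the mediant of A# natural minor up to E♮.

minor third

The mediant of A# natural minor is C#.
C# up to E: letters C→E make it a third; 3 semitones makes it minor.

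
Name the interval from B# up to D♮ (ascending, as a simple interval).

Counting letters B–C–D gives a third.
B#→D = 2 semitones, 2 narrower than the major third (4), so diminished.

diminished third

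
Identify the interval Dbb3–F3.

Counting letters D–E–F gives a third.
Dbb→F = 5 semitones, 1 wider than the major third (4), so augmented.

augmented third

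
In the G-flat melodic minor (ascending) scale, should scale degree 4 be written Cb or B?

Each scale degree takes a distinct letter name. Degree 4 of a scale on G must use the letter C.
Cb and B are enharmonically the same pitch, but only Cb uses the letter C, so it is the correct spelling here.

Cb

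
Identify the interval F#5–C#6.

perfect fifth

The letter names run F→C, a span of 4 letter steps, so the interval is some kind of fifth.
F# to C# is 7 semitones. A perfect fifth is 7, so 7 makes it perfect.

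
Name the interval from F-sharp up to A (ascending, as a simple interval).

Counting letters F–G–A gives a third.
F#→A = 3 semitones, 1 narrower than the major third (4), so minor.

minor third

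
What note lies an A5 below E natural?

Ab

E down a perfect fifth is A, so the target letter is A.
From E, an augmented fifth is 8 semitones down: Ab.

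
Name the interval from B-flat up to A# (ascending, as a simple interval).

augmented seventh

The letter names run B→A, a span of 6 letter steps, so the interval is some kind of seventh.
Bb to A# is 12 semitones. A major seventh is 11, so 12 makes it augmented.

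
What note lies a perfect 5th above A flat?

Eb

A up a perfect fifth is E, so the target letter is E.
From Ab, a perfect fifth is 7 semitones up: Eb.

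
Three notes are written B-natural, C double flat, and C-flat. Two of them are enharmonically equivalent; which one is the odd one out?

Cbb

In 12-tone equal temperament, enharmonic equivalents share a pitch class. B is pitch class 11; Cbb is pitch class 10; Cb is pitch class 11.
B and Cb share pitch class 11, while Cbb is pitch class 10.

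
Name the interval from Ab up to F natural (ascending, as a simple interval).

major sixth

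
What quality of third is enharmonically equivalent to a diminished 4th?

A diminished fourth spans 4 semitones.
A third spanning 4 semitones is major (the major third is 4).

major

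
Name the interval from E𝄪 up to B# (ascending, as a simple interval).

Counting letters E–F–G–A–B gives a fifth.
E##→B# = 6 semitones, 1 narrower than the perfect fifth (7), so diminished.

diminished fifth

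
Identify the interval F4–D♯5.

augmented sixth

The letter names run F→D, a span of 5 letter steps, so the interval is some kind of sixth.
F to D# is 10 semitones. A major sixth is 9, so 10 makes it augmented.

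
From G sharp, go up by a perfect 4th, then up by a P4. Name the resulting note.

A perfect fourth up from G# is C# (letter C, 5 semitones up).
A perfect fourth up from C# is F# (letter F, 5 semitones up).

F#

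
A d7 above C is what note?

C up a major seventh is B, so the target letter is B.
From C, a diminished seventh is 9 semitones up: Bbb.

Bbb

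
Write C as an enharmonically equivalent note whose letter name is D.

Dbb

C is pitch class 0. The letter D alone is pitch class 2.
To reach pitch class 0 from D requires an offset of -2 semitones, i.e. double flat: Dbb.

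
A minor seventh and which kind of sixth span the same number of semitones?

A minor seventh spans 10 semitones.
A sixth spanning 10 semitones is augmented (the major sixth is 9).

augmented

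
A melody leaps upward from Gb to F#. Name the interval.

The letter names run G→F, a span of 6 letter steps, so the interval is some kind of seventh.
Gb to F# is 12 semitones. A major seventh is 11, so 12 makes it augmented.

augmented seventh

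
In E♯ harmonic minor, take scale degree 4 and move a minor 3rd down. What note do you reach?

F##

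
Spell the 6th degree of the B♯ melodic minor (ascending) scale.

G##

The B# melodic minor (ascending) scale runs B# C## D# E# F## G## A##.
Degree 6 is G##.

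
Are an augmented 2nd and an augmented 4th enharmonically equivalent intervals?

An augmented second spans 3 semitones; an augmented fourth spans 6.
The spans differ, so they are not enharmonic equivalents.

No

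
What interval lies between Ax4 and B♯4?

Counting letters A–B gives a second.
A##→B# = 1 semitone, 1 narrower than the major second (2), so minor.

minor second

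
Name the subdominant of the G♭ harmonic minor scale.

Cb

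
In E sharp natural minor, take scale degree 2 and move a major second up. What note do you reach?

Scale degree 2 of E# natural minor is F##.
A major second (2 semitones) above F## lands on the letter G, giving G##.

G##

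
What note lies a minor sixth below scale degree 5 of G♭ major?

Scale degree 5 of Gb major is Db.
A minor sixth (8 semitones) below Db lands on the letter F, giving F.

F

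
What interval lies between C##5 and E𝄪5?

major third

The letter names run C→E, a span of 2 letter steps, so the interval is some kind of third.
C## to E## is 4 semitones. A major third is 4, so 4 makes it major.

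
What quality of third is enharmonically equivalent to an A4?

doubly augmented

An augmented fourth spans 6 semitones.
A third spanning 6 semitones is doubly augmented (the major third is 4).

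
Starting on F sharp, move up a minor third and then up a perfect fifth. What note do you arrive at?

A minor third up from F# is A (letter A, 3 semitones up).
A perfect fifth up from A is E (letter E, 7 semitones up).

E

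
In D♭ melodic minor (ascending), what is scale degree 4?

Degree 4 takes the letter 3 steps above D, which is G.
In melodic minor (ascending), degree 4 sits 5 semitones above the tonic. Db + 5 semitones is pitch class 6, spelled on G as Gb.

Gb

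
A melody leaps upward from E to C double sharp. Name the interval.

augmented sixth

Counting letters E–F–G–A–B–C gives a sixth.
E→C## = 10 semitones, 1 wider than the major sixth (9), so augmented.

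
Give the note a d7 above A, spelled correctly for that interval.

Gb

A seventh above A lands on the letter G.
A diminished seventh spans 9 semitones, so A moves to pitch class 6. On the letter G that is Gb.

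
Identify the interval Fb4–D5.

augmented sixth

Counting letters F–G–A–B–C–D gives a sixth.
Fb→D = 10 semitones, 1 wider than the major sixth (9), so augmented.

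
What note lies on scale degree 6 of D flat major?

Bb

The Db major scale runs Db Eb F Gb Ab Bb C.
Degree 6 is Bb.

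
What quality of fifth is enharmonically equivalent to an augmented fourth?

An augmented fourth spans 6 semitones.
A fifth spanning 6 semitones is diminished (the perfect fifth is 7).

diminished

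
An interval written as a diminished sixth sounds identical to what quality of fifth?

A diminished sixth spans 7 semitones.
A fifth spanning 7 semitones is perfect (the perfect fifth is 7).

perfect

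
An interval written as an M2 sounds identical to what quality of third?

A major second spans 2 semitones.
A third spanning 2 semitones is diminished (the major third is 4).

diminished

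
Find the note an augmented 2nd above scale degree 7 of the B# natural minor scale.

Scale degree 7 of B# natural minor is A#.
An augmented second (3 semitones) above A# lands on the letter B, giving B##.

B##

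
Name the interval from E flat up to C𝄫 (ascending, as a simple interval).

Counting letters E–F–G–A–B–C gives a sixth.
Eb→Cbb = 7 semitones, 2 narrower than the major sixth (9), so diminished.

diminished sixth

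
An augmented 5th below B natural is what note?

B down a perfect fifth is E, so the target letter is E.
From B, an augmented fifth is 8 semitones down: Eb.

Eb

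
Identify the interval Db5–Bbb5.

minor sixth

Counting letters D–E–F–G–A–B gives a sixth.
Db→Bbb = 8 semitones, 1 narrower than the major sixth (9), so minor.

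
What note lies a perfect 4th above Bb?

A fourth above B lands on the letter E.
A perfect fourth spans 5 semitones, so Bb moves to pitch class 3. On the letter E that is Eb.

Eb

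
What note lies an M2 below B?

A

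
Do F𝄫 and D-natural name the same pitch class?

Fbb is pitch class 3; D is pitch class 2.
The pitch classes differ (3 vs. 2), so they are not enharmonic equivalents.

No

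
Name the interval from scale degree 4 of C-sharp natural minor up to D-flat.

diminished sixth

Scale degree 4 of C# natural minor is F#.
F# up to Db: letters F→D make it a sixth; 7 semitones makes it diminished.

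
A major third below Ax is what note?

A third below A lands on the letter F.
A major third spans 4 semitones, so A## moves to pitch class 7. On the letter F that is F##.

F##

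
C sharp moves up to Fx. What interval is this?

The letter names run C→F, a span of 3 letter steps, so the interval is some kind of fourth.
C# to F## is 6 semitones. A perfect fourth is 5, so 6 makes it augmented.

augmented fourth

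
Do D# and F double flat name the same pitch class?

D# is pitch class 3; Fbb is pitch class 3.
All spellings map to pitch class 3, so they are enharmonically equivalent.

Yes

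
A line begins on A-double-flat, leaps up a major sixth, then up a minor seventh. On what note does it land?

A major sixth up from Abb is Fb (letter F, 9 semitones up).
A minor seventh up from Fb is Ebb (letter E, 10 semitones up).

Ebb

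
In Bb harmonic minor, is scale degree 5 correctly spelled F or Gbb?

F

Each scale degree takes a distinct letter name. Degree 5 of a scale on B must use the letter F.
F and Gbb are enharmonically the same pitch, but only F uses the letter F, so it is the correct spelling here.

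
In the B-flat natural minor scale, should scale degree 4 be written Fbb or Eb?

Each scale degree takes a distinct letter name. Degree 4 of a scale on B must use the letter E.
Eb and Fbb are enharmonically the same pitch, but only Eb uses the letter E, so it is the correct spelling here.

Eb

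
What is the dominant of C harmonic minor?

Degree 5 takes the letter 4 steps above C, which is G.
In harmonic minor, degree 5 sits 7 semitones above the tonic. C + 7 semitones is pitch class 7, spelled on G as G.

G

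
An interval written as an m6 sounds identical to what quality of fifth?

A minor sixth spans 8 semitones.
A fifth spanning 8 semitones is augmented (the perfect fifth is 7).

augmented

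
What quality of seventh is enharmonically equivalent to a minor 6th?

A minor sixth spans 8 semitones.
A seventh spanning 8 semitones is doubly diminished (the major seventh is 11).

doubly diminished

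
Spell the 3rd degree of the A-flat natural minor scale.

Degree 3 takes the letter 2 steps above A, which is C.
In natural minor, degree 3 sits 3 semitones above the tonic. Ab + 3 semitones is pitch class 11, spelled on C as Cb.

Cb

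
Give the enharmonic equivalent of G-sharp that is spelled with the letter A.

Ab

Plain A sits 1 semitone above G#, so on the letter A the same pitch needs a flat: Ab.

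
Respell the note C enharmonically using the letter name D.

Plain D sits 2 semitones above C, so on the letter D the same pitch needs a double flat: Dbb.

Dbb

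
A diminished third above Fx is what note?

A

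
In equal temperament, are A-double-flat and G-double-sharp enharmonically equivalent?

Abb is pitch class 7; G## is pitch class 9.
The pitch classes differ (7 vs. 9), so they are not enharmonic equivalents.

No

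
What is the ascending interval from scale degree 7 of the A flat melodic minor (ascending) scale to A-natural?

major second

Scale degree 7 of Ab melodic minor (ascending) is G.
G up to A: letters G→A make it a second; 2 semitones makes it major.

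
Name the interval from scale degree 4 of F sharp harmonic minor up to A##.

Scale degree 4 of F# harmonic minor is B.
B up to A##: letters B→A make it a seventh; 12 semitones makes it augmented.

augmented seventh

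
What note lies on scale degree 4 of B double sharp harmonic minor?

Degree 4 takes the letter 3 steps above B, which is E.
In harmonic minor, degree 4 sits 5 semitones above the tonic. B## + 5 semitones is pitch class 6, spelled on E as E##.

E##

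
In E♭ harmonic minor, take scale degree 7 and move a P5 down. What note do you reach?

Scale degree 7 of Eb harmonic minor is D.
A perfect fifth (7 semitones) below D lands on the letter G, giving G.

G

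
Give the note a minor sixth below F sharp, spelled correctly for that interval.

A#

A sixth below F lands on the letter A.
A minor sixth spans 8 semitones, so F# moves to pitch class 10. On the letter A that is A#.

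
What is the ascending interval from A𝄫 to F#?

doubly augmented sixth

Counting letters A–B–C–D–E–F gives a sixth.
Abb→F# = 11 semitones, 2 wider than the major sixth (9), so doubly augmented.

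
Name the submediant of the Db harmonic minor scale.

The Db harmonic minor scale runs Db Eb Fb Gb Ab Bbb C.
Degree 6 is Bbb.

Bbb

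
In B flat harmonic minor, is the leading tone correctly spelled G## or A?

A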